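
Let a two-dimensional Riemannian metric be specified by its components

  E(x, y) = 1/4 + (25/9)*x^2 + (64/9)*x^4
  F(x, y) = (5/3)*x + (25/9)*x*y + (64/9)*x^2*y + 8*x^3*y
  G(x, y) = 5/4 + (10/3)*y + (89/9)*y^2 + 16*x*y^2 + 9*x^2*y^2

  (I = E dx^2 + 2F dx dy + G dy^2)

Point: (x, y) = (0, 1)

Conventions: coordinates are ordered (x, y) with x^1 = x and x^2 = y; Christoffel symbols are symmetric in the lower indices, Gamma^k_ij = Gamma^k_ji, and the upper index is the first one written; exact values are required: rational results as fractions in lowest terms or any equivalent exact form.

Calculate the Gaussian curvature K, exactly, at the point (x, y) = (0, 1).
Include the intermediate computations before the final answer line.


E = 1/4, F = 0, G = 521/36, EG - F^2 = 521/144 at the point
E_x = 0, E_y = 0, F_x = 40/9, F_y = 0, G_x = 16, G_y = 208/9
E_yy = 0, F_xy = 25/9, G_xx = 18
Compute both Brioschi determinants and normalise by (EG - F^2)^2.
M1 = [[-E_yy/2 + F_xy - G_xx/2, E_x/2, F_x - E_y/2], [F_y - G_x/2, E, F], [G_y/2, F, G]] = [[-56/9, 0, 40/9], [-8, 1/4, 0], [104/9, 0, 521/36]]; det M1 = -1909/54
M2 = [[0, E_y/2, G_x/2], [E_y/2, E, F], [G_x/2, F, G]] = [[0, 0, 8], [0, 1/4, 0], [8, 0, 521/36]]; det M2 = -16
det M1 - det M2 = -1045/54; K = -1045/54 / (521/144)^2 = -401280/271441

Answer: K = -401280/271441


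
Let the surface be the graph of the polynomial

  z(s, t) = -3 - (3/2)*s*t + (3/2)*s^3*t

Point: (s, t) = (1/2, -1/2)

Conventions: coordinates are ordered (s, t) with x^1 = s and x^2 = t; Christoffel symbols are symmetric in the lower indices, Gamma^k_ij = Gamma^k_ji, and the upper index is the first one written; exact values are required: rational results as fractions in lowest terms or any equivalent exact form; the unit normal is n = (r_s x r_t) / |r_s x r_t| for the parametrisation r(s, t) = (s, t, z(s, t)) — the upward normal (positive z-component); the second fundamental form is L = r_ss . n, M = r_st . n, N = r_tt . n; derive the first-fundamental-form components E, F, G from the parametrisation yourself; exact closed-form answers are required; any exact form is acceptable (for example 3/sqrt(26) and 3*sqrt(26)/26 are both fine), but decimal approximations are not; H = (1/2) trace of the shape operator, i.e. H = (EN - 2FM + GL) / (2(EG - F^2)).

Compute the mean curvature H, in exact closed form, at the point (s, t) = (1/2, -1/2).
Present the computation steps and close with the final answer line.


z_s = 3/16, z_t = -9/16, z_ss = -9/4, z_st = -3/8, z_tt = 0
E = 265/256, F = -27/256, G = 337/256; answer radicand W^2 = 173/128
unnormalised second-form numerators: l = -9/4, m = -3/8, n = 0; L = l/sqrt(173/128), and similarly M = m/sqrt(W^2), N = n/sqrt(W^2)
H = (E*n - 2*F*m + G*l) / (2*(EG - F^2)*sqrt(W^2)); E*n - 2*F*m + G*l = -1557/512, EG - F^2 = 173/128, so H = (-9/8)/sqrt(173/128)

Answer: H = -9*sqrt(346)/173


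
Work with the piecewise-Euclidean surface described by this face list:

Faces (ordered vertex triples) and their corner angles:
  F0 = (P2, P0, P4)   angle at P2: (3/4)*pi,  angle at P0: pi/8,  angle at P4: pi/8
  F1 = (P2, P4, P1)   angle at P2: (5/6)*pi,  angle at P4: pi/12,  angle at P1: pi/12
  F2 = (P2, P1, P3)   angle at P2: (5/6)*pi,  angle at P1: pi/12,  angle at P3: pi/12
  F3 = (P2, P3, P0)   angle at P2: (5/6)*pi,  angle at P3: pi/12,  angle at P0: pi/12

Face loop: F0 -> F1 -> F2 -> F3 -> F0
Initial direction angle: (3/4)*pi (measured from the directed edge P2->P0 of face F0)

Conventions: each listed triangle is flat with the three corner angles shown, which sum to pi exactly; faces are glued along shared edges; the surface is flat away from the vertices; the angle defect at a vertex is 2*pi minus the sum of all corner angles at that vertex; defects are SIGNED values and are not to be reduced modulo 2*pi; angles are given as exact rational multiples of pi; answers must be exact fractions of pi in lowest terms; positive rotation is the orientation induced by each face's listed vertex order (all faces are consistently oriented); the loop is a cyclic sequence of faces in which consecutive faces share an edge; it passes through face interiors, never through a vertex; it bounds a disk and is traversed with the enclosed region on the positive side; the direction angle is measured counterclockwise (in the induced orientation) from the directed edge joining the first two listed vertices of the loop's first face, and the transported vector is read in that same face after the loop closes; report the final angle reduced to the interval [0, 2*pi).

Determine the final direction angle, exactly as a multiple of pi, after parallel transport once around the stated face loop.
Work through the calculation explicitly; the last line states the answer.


enclosed vertex P2: corner angles sum to (13/4)*pi, defect = 2*pi - (13/4)*pi = (-5/4)*pi
summing the enclosed defects onto the initial angle, mod 2*pi in the induced orientation:
final angle = (3/4)*pi - (5/4)*pi = (3/2)*pi (mod 2*pi)

Answer: final direction angle = (3/2)*pi


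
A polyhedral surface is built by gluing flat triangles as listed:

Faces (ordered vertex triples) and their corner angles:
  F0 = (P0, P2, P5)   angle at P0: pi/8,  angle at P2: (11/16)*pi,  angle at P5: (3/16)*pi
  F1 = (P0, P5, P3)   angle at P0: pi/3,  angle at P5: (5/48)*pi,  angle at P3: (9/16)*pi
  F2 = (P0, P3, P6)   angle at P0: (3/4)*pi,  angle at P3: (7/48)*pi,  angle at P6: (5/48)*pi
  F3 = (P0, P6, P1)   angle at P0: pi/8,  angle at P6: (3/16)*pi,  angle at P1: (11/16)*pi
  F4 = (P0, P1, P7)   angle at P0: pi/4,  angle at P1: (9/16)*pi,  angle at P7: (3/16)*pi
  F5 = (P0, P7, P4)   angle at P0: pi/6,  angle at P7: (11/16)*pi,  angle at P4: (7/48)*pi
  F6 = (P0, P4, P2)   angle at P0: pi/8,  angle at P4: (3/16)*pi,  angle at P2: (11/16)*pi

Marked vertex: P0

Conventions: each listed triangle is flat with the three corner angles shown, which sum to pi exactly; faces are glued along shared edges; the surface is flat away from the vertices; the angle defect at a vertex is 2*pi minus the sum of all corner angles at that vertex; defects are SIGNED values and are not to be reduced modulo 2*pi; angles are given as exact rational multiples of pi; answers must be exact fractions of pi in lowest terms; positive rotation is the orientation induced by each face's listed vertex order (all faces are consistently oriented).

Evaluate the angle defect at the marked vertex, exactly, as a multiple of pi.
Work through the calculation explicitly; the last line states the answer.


Sum of corner angles at P0: (15/8)*pi
defect = 2*pi - (15/8)*pi

Answer: defect(P0) = pi/8


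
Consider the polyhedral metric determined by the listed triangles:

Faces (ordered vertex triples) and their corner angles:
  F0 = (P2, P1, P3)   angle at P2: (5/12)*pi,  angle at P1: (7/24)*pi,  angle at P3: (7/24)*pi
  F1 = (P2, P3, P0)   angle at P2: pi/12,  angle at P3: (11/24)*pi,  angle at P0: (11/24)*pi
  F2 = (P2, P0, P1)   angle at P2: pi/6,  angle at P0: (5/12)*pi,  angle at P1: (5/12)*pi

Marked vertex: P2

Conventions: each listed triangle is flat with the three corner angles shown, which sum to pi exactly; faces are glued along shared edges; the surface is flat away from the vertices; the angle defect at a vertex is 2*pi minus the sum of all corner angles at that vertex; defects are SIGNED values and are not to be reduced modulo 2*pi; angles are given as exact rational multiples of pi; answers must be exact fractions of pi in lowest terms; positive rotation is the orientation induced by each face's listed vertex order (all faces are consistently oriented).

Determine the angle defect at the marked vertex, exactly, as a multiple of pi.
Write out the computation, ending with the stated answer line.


Sum of corner angles at P2: (2/3)*pi
defect = 2*pi - (2/3)*pi

Answer: defect(P2) = (4/3)*pi


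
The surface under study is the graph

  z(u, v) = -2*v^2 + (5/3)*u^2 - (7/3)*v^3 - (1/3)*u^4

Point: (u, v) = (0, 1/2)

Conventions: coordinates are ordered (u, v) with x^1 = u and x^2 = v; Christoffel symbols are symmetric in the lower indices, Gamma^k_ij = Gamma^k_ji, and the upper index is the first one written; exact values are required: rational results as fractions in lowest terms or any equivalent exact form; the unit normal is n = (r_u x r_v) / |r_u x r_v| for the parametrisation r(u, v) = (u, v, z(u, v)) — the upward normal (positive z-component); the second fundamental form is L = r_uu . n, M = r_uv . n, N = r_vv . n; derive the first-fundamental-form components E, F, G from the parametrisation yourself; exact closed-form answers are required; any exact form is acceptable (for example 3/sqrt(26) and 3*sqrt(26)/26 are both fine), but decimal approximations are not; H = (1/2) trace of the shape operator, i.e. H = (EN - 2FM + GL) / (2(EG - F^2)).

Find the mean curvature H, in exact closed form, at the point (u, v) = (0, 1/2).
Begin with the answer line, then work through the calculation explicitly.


Answer: H = 3764*sqrt(241)/174243

z_u = 0, z_v = -15/4, z_uu = 10/3, z_uv = 0, z_vv = -11
E = 1, F = 0, G = 241/16; answer radicand W^2 = 241/16
unnormalised second-form numerators: l = 10/3, m = 0, n = -11; L = l/sqrt(241/16), and similarly M = m/sqrt(W^2), N = n/sqrt(W^2)
H = (E*n - 2*F*m + G*l) / (2*(EG - F^2)*sqrt(W^2)); E*n - 2*F*m + G*l = 941/24, EG - F^2 = 241/16, so H = (941/723)/sqrt(241/16)


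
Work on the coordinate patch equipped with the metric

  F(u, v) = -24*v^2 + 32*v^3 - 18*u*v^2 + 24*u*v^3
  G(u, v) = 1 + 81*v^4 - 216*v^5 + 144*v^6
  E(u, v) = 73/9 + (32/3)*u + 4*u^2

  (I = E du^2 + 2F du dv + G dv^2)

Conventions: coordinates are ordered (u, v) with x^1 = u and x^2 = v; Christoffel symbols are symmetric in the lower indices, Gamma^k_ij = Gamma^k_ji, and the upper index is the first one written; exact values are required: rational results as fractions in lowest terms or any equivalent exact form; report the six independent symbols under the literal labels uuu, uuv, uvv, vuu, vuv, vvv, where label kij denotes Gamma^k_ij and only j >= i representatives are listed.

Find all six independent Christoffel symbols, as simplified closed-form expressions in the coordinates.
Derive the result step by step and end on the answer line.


E = 73/9 + (32/3)*u + 4*u^2; F = -24*v^2 + 32*v^3 - 18*u*v^2 + 24*u*v^3; G = 1 + 81*v^4 - 216*v^5 + 144*v^6
Gamma^k_ij = (1/2) g^{kl} (d_i g_jl + d_j g_il - d_l g_ij), with g^inv = (1/(EG-F^2)) [[G, -F], [-F, E]]
first partials: E_u = 32/3 + 8*u, E_v = 0, F_u = -18*v^2 + 24*v^3, F_v = -48*v + 96*v^2 - 36*u*v + 72*u*v^2, G_u = 0, G_v = 324*v^3 - 1080*v^4 + 864*v^5
D = EG - F^2 = 73/9 + (32/3)*u + 4*u^2 + 81*v^4 - 216*v^5 + 144*v^6
expanded: Gamma^u_uu = (G E_u - 2F F_u + F E_v)/(2D), Gamma^u_uv = (G E_v - F G_u)/(2D), Gamma^u_vv = (2G F_v - G G_u - F G_v)/(2D), Gamma^v_uu = (2E F_u - E E_v - F E_u)/(2D), Gamma^v_uv = (E G_u - F E_v)/(2D), Gamma^v_vv = (E G_v - 2F F_v + F G_u)/(2D); substitute and cancel common factors

Answer: Gamma_uuu = (36*u + 48)/(36*u^2 + 96*u + 1296*v^6 - 1944*v^5 + 729*v^4 + 73), Gamma_uuv = 0, Gamma_uvv = (648*u*v^2 - 324*u*v + 864*v^2 - 432*v)/(36*u^2 + 96*u + 1296*v^6 - 1944*v^5 + 729*v^4 + 73), Gamma_vuu = (216*v^3 - 162*v^2)/(36*u^2 + 96*u + 1296*v^6 - 1944*v^5 + 729*v^4 + 73), Gamma_vuv = 0, Gamma_vvv = (3888*v^5 - 4860*v^4 + 1458*v^3)/(36*u^2 + 96*u + 1296*v^6 - 1944*v^5 + 729*v^4 + 73)


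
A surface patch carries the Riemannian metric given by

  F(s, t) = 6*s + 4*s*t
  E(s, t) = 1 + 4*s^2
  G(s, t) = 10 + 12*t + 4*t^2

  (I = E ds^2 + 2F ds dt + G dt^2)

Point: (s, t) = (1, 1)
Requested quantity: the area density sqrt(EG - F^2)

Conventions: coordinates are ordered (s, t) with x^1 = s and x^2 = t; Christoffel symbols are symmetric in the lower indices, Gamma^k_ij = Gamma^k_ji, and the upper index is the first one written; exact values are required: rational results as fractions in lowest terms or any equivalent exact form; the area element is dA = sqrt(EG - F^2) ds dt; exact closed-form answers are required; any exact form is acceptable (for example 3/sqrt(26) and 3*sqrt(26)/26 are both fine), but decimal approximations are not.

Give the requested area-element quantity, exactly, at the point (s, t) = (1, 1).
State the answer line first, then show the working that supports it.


Answer: sqrt(EG - F^2) = sqrt(30)

E = 5, F = 10, G = 26; EG - F^2 = 30


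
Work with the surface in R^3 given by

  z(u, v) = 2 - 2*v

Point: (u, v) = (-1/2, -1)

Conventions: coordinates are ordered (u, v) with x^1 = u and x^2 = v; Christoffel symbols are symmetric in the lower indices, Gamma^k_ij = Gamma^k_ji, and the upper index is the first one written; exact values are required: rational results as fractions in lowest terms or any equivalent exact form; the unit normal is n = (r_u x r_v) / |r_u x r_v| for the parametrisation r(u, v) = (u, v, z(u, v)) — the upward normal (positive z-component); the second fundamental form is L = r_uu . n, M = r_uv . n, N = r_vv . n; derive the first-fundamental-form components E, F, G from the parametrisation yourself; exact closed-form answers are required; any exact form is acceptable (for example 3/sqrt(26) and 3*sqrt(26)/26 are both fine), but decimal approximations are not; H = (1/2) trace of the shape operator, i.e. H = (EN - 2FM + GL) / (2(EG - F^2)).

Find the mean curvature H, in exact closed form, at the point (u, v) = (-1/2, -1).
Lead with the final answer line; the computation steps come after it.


Answer: H = 0

z_u = 0, z_v = -2, z_uu = 0, z_uv = 0, z_vv = 0
E = 1, F = 0, G = 5; answer radicand W^2 = 5
unnormalised second-form numerators: l = 0, m = 0, n = 0; L = l/sqrt(5), and similarly M = m/sqrt(W^2), N = n/sqrt(W^2)
H = (E*n - 2*F*m + G*l) / (2*(EG - F^2)*sqrt(W^2)); E*n - 2*F*m + G*l = 0, EG - F^2 = 5, so H = (0)/sqrt(5)


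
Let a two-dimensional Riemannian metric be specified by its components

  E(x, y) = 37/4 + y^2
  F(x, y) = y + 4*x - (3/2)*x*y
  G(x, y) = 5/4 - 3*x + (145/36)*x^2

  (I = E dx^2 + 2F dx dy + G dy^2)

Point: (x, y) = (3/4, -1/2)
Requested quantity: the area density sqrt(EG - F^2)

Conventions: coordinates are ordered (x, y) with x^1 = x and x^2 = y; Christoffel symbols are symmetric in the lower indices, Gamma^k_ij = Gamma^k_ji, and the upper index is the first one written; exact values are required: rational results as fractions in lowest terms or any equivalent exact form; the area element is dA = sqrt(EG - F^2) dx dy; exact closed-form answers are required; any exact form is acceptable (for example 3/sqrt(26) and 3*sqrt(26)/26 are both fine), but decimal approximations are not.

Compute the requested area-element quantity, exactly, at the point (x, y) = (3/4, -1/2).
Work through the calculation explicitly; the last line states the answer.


E = 19/2, F = 49/16, G = 81/64; EG - F^2 = 677/256

Answer: sqrt(EG - F^2) = sqrt(677)/16


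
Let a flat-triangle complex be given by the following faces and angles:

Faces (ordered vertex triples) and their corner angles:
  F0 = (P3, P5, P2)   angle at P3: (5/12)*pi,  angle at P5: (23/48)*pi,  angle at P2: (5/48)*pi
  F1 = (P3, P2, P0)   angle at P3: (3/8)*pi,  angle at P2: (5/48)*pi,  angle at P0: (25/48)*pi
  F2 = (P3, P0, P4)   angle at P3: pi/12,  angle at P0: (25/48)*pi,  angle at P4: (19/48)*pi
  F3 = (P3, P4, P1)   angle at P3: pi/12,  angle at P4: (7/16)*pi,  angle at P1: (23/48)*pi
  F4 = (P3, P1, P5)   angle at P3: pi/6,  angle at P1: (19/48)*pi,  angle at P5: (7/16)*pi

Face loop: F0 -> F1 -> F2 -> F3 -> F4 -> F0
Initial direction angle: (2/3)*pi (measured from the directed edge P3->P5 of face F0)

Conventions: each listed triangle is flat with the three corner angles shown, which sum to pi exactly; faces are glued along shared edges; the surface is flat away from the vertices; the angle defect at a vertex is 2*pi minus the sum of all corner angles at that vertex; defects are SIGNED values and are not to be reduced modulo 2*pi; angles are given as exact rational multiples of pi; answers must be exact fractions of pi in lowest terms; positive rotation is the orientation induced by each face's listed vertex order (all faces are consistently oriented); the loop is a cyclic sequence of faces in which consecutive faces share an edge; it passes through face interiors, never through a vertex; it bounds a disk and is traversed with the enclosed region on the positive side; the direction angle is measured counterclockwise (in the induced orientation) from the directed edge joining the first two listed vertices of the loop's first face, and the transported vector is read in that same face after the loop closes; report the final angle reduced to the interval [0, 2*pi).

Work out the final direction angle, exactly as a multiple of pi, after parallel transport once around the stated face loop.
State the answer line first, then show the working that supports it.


Answer: final direction angle = (37/24)*pi

enclosed vertex P3: corner angles sum to (9/8)*pi, defect = 2*pi - (9/8)*pi = (7/8)*pi
summing the enclosed defects onto the initial angle, mod 2*pi in the induced orientation:
final angle = (2/3)*pi + (7/8)*pi = (37/24)*pi (mod 2*pi)


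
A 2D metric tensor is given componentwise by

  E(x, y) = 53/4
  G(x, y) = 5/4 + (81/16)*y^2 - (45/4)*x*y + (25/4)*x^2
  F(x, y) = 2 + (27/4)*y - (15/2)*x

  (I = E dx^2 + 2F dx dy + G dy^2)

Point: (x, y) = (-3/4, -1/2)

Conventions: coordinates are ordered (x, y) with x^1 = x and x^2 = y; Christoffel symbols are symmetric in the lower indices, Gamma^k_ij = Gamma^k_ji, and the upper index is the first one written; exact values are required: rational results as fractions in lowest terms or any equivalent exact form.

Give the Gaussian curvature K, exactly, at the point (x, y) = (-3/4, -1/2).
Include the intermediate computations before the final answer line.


E = 53/4, F = 17/4, G = 29/16, EG - F^2 = 381/64 at the point
E_x = 0, E_y = 0, F_x = -15/2, F_y = 27/4, G_x = -15/4, G_y = 27/8
E_yy = 0, F_xy = 0, G_xx = 25/2
Brioschi: K = (det M1 - det M2) / (EG - F^2)^2 with the standard first/second-derivative matrices M1, M2.
M1 = [[-E_yy/2 + F_xy - G_xx/2, E_x/2, F_x - E_y/2], [F_y - G_x/2, E, F], [G_y/2, F, G]] = [[-25/4, 0, -15/2], [69/8, 53/4, 17/4], [27/16, 17/4, 29/16]]; det M1 = -36975/256
M2 = [[0, E_y/2, G_x/2], [E_y/2, E, F], [G_x/2, F, G]] = [[0, 0, -15/8], [0, 53/4, 17/4], [-15/8, 17/4, 29/16]]; det M2 = -11925/256
det M1 - det M2 = -12525/128; K = -12525/128 / (381/64)^2 = -133600/48387

Answer: K = -133600/48387


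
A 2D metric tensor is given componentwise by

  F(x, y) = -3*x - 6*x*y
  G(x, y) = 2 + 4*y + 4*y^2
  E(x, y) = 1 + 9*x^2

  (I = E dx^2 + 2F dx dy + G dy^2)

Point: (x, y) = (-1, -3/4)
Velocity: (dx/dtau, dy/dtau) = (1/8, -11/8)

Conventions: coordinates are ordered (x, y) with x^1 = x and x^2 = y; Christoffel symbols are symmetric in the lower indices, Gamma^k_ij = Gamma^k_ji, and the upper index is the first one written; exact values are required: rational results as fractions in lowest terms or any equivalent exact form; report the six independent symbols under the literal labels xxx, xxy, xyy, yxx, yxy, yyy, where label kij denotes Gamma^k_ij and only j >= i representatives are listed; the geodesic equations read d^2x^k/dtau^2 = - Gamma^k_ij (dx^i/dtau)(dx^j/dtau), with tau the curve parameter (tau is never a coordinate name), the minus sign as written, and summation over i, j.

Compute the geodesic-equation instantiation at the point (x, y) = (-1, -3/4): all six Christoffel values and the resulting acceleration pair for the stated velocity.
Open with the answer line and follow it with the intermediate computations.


Answer: Gamma_xxx = -36/41, Gamma_xxy = 0, Gamma_xyy = 24/41, Gamma_yxx = 6/41, Gamma_yxy = 0, Gamma_yyy = -4/41; accelerations (d^2x/dtau^2, d^2y/dtau^2) = (-717/656, 239/1312)

E = 10, F = -3/2, G = 5/4 at the point
E_x = -18, E_y = 0, F_x = 3/2, F_y = 6, G_x = 0, G_y = -2
EG - F^2 = 41/4;  g^inv = (4/41) * [[5/4, 3/2], [3/2, 10]]
first-kind symbols [ij,l] = (1/2)(d_i g_jl + d_j g_il - d_l g_ij): [xx,x] = E_x/2 = -9, [xx,y] = F_x - E_y/2 = 3/2, [xy,x] = E_y/2 = 0, [xy,y] = G_x/2 = 0, [yy,x] = F_y - G_x/2 = 6, [yy,y] = G_y/2 = -1
Gamma^x_ij = (G*[ij,x] - F*[ij,y])/(EG - F^2), Gamma^y_ij = (E*[ij,y] - F*[ij,x])/(EG - F^2)
Gamma_xxx = -36/41, Gamma_xxy = 0, Gamma_xyy = 24/41, Gamma_yxx = 6/41, Gamma_yxy = 0, Gamma_yyy = -4/41
d^2x/dtau^2 = -(Gamma_xxx*(1/8)^2 + 2*Gamma_xxy*(1/8)*(-11/8) + Gamma_xyy*(-11/8)^2) = -717/656
d^2y/dtau^2 = -(Gamma_yxx*(1/8)^2 + 2*Gamma_yxy*(1/8)*(-11/8) + Gamma_yyy*(-11/8)^2) = 239/1312


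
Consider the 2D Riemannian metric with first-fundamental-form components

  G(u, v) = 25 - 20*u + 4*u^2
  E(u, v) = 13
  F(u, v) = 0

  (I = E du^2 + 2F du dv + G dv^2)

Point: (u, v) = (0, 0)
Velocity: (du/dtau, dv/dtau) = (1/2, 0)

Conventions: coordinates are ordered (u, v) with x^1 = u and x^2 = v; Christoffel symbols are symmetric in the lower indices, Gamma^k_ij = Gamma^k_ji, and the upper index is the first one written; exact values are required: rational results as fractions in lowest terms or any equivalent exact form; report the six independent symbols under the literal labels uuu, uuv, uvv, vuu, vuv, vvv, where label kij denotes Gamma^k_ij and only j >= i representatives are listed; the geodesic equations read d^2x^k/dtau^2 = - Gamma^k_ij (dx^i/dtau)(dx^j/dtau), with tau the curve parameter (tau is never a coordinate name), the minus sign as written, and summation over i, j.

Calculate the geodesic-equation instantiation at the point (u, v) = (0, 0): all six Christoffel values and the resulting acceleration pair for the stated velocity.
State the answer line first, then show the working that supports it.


Answer: Gamma_uuu = 0, Gamma_uuv = 0, Gamma_uvv = 10/13, Gamma_vuu = 0, Gamma_vuv = -2/5, Gamma_vvv = 0; accelerations (d^2u/dtau^2, d^2v/dtau^2) = (0, 0)

E = 13, F = 0, G = 25 at the point
E_u = 0, E_v = 0, F_u = 0, F_v = 0, G_u = -20, G_v = 0
EG - F^2 = 325;  g^inv = (1/325) * [[25, 0], [0, 13]]
first-kind symbols [ij,l] = (1/2)(d_i g_jl + d_j g_il - d_l g_ij): [uu,u] = E_u/2 = 0, [uu,v] = F_u - E_v/2 = 0, [uv,u] = E_v/2 = 0, [uv,v] = G_u/2 = -10, [vv,u] = F_v - G_u/2 = 10, [vv,v] = G_v/2 = 0
Gamma^u_ij = (G*[ij,u] - F*[ij,v])/(EG - F^2), Gamma^v_ij = (E*[ij,v] - F*[ij,u])/(EG - F^2)
Gamma_uuu = 0, Gamma_uuv = 0, Gamma_uvv = 10/13, Gamma_vuu = 0, Gamma_vuv = -2/5, Gamma_vvv = 0
d^2u/dtau^2 = -(Gamma_uuu*(1/2)^2 + 2*Gamma_uuv*(1/2)*(0) + Gamma_uvv*(0)^2) = 0
d^2v/dtau^2 = -(Gamma_vuu*(1/2)^2 + 2*Gamma_vuv*(1/2)*(0) + Gamma_vvv*(0)^2) = 0


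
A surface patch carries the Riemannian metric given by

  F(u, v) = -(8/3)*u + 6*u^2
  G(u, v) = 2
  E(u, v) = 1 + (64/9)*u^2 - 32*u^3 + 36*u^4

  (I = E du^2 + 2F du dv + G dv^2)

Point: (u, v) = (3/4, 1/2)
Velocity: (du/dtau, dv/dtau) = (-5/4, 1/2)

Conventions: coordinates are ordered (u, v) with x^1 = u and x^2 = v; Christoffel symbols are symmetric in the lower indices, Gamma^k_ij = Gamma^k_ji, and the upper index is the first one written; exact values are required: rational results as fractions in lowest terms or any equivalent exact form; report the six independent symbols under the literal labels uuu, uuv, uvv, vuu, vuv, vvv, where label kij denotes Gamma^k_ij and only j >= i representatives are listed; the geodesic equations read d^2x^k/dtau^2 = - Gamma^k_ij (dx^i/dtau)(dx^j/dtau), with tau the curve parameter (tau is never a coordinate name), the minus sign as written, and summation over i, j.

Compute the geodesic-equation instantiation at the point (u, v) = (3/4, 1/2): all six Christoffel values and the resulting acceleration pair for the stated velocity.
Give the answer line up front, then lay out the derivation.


Answer: Gamma_uuu = 1672/747, Gamma_uuv = 0, Gamma_uvv = 0, Gamma_vuu = 1216/747, Gamma_vuv = 0, Gamma_vvv = 0; accelerations (d^2u/dtau^2, d^2v/dtau^2) = (-5225/1494, -1900/747)

E = 185/64, F = 11/8, G = 2 at the point
E_u = 209/12, E_v = 0, F_u = 19/3, F_v = 0, G_u = 0, G_v = 0
EG - F^2 = 249/64;  g^inv = (64/249) * [[2, -11/8], [-11/8, 185/64]]
first-kind symbols [ij,l] = (1/2)(d_i g_jl + d_j g_il - d_l g_ij): [uu,u] = E_u/2 = 209/24, [uu,v] = F_u - E_v/2 = 19/3, [uv,u] = E_v/2 = 0, [uv,v] = G_u/2 = 0, [vv,u] = F_v - G_u/2 = 0, [vv,v] = G_v/2 = 0
Gamma^u_ij = (G*[ij,u] - F*[ij,v])/(EG - F^2), Gamma^v_ij = (E*[ij,v] - F*[ij,u])/(EG - F^2)
Gamma_uuu = 1672/747, Gamma_uuv = 0, Gamma_uvv = 0, Gamma_vuu = 1216/747, Gamma_vuv = 0, Gamma_vvv = 0
d^2u/dtau^2 = -(Gamma_uuu*(-5/4)^2 + 2*Gamma_uuv*(-5/4)*(1/2) + Gamma_uvv*(1/2)^2) = -5225/1494
d^2v/dtau^2 = -(Gamma_vuu*(-5/4)^2 + 2*Gamma_vuv*(-5/4)*(1/2) + Gamma_vvv*(1/2)^2) = -1900/747


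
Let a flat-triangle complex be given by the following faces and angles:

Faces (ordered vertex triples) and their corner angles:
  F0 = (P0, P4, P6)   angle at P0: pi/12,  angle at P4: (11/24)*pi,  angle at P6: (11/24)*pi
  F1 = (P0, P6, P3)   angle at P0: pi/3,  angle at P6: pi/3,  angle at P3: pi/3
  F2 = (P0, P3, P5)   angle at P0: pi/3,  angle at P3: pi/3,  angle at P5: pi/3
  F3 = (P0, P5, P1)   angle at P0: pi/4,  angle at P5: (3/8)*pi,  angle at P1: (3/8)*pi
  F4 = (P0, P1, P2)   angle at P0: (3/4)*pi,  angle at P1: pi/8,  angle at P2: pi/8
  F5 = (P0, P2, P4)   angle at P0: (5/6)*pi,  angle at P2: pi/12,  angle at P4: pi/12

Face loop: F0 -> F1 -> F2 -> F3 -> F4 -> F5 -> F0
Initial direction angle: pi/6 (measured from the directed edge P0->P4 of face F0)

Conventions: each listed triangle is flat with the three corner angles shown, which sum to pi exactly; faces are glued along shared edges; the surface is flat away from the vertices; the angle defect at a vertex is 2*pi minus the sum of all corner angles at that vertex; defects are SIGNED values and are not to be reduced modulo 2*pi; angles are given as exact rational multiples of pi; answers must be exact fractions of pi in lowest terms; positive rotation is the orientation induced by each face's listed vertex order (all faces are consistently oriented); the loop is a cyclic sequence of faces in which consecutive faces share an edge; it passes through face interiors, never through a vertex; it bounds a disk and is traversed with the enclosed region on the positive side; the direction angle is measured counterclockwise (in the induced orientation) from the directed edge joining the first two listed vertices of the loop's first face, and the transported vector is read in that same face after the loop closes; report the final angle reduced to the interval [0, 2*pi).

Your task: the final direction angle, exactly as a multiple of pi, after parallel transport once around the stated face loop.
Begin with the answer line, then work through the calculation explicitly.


Answer: final direction angle = (19/12)*pi

enclosed vertex P0: corner angles sum to (31/12)*pi, defect = 2*pi - (31/12)*pi = (-7/12)*pi
adding the enclosed defects to the starting angle (mod 2*pi, induced orientation) gives the holonomy
final angle = pi/6 - (7/12)*pi = (19/12)*pi (mod 2*pi)


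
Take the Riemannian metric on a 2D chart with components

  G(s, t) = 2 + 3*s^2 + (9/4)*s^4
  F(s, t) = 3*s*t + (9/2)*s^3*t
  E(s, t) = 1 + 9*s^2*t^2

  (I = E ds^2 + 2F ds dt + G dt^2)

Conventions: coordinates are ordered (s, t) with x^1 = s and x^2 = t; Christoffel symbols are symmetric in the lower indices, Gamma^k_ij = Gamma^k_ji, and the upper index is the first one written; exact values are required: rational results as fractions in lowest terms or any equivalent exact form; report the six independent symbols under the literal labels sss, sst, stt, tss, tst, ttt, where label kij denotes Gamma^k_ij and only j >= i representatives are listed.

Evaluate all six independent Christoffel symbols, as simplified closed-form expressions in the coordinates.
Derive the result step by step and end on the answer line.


E = 1 + 9*s^2*t^2; F = 3*s*t + (9/2)*s^3*t; G = 2 + 3*s^2 + (9/4)*s^4
Gamma^k_ij = (1/2) g^{kl} (d_i g_jl + d_j g_il - d_l g_ij), with g^inv = (1/(EG-F^2)) [[G, -F], [-F, E]]
first partials: E_s = 18*s*t^2, E_t = 18*s^2*t, F_s = 3*t + (27/2)*s^2*t, F_t = 3*s + (9/2)*s^3, G_s = 6*s + 9*s^3, G_t = 0
D = EG - F^2 = 2 + 3*s^2 + 9*s^2*t^2 + (9/4)*s^4
expanded: Gamma^s_ss = (G E_s - 2F F_s + F E_t)/(2D), Gamma^s_st = (G E_t - F G_s)/(2D), Gamma^s_tt = (2G F_t - G G_s - F G_t)/(2D), Gamma^t_ss = (2E F_s - E E_t - F E_s)/(2D), Gamma^t_st = (E G_s - F E_t)/(2D), Gamma^t_tt = (E G_t - 2F F_t + F G_s)/(2D); substitute and cancel common factors

Answer: Gamma_sss = 36*s*t^2/(9*s^4 + 36*s^2*t^2 + 12*s^2 + 8), Gamma_sst = 36*s^2*t/(9*s^4 + 36*s^2*t^2 + 12*s^2 + 8), Gamma_stt = 0, Gamma_tss = (18*s^2*t + 12*t)/(9*s^4 + 36*s^2*t^2 + 12*s^2 + 8), Gamma_tst = (18*s^3 + 12*s)/(9*s^4 + 36*s^2*t^2 + 12*s^2 + 8), Gamma_ttt = 0


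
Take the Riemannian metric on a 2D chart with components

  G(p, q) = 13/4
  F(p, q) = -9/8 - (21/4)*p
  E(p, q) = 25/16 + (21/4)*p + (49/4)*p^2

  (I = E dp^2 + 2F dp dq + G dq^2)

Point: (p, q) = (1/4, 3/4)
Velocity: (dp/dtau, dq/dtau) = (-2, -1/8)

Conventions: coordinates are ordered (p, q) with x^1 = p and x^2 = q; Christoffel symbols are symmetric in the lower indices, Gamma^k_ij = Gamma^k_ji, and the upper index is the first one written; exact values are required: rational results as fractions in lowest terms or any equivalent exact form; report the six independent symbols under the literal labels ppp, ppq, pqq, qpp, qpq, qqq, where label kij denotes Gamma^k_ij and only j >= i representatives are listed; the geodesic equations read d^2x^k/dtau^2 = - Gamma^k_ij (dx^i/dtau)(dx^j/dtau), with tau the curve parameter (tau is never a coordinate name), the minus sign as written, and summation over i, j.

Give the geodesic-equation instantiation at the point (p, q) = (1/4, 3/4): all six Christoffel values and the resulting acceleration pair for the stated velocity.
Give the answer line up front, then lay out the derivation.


Answer: Gamma_ppp = 28/29, Gamma_ppq = 0, Gamma_pqq = 0, Gamma_qpp = -336/377, Gamma_qpq = 0, Gamma_qqq = 0; accelerations (d^2p/dtau^2, d^2q/dtau^2) = (-112/29, 1344/377)

E = 233/64, F = -39/16, G = 13/4 at the point
E_p = 91/8, E_q = 0, F_p = -21/4, F_q = 0, G_p = 0, G_q = 0
EG - F^2 = 377/64;  g^inv = (64/377) * [[13/4, 39/16], [39/16, 233/64]]
first-kind symbols [ij,l] = (1/2)(d_i g_jl + d_j g_il - d_l g_ij): [pp,p] = E_p/2 = 91/16, [pp,q] = F_p - E_q/2 = -21/4, [pq,p] = E_q/2 = 0, [pq,q] = G_p/2 = 0, [qq,p] = F_q - G_p/2 = 0, [qq,q] = G_q/2 = 0
Gamma^p_ij = (G*[ij,p] - F*[ij,q])/(EG - F^2), Gamma^q_ij = (E*[ij,q] - F*[ij,p])/(EG - F^2)
Gamma_ppp = 28/29, Gamma_ppq = 0, Gamma_pqq = 0, Gamma_qpp = -336/377, Gamma_qpq = 0, Gamma_qqq = 0
d^2p/dtau^2 = -(Gamma_ppp*(-2)^2 + 2*Gamma_ppq*(-2)*(-1/8) + Gamma_pqq*(-1/8)^2) = -112/29
d^2q/dtau^2 = -(Gamma_qpp*(-2)^2 + 2*Gamma_qpq*(-2)*(-1/8) + Gamma_qqq*(-1/8)^2) = 1344/377


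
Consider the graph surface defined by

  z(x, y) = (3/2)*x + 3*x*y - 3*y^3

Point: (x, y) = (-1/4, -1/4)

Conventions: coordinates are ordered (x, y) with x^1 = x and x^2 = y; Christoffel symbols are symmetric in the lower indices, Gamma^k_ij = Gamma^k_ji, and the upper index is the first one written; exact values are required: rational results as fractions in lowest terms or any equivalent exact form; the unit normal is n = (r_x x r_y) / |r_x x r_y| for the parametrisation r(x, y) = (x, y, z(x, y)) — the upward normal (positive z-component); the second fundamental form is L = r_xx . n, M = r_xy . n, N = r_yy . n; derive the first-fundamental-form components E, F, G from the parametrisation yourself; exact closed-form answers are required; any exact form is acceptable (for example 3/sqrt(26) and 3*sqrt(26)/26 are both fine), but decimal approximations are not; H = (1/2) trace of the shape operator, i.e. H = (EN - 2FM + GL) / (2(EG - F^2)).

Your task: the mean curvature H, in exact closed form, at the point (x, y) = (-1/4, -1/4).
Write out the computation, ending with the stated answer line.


z_x = 3/4, z_y = -21/16, z_xx = 0, z_xy = 3, z_yy = 9/2
E = 25/16, F = -63/64, G = 697/256; answer radicand W^2 = 841/256
unnormalised second-form numerators: l = 0, m = 3, n = 9/2; L = l/sqrt(841/256), and similarly M = m/sqrt(W^2), N = n/sqrt(W^2)
H = (E*n - 2*F*m + G*l) / (2*(EG - F^2)*sqrt(W^2)); E*n - 2*F*m + G*l = 207/16, EG - F^2 = 841/256, so H = (1656/841)/sqrt(841/256)

Answer: H = 26496/24389


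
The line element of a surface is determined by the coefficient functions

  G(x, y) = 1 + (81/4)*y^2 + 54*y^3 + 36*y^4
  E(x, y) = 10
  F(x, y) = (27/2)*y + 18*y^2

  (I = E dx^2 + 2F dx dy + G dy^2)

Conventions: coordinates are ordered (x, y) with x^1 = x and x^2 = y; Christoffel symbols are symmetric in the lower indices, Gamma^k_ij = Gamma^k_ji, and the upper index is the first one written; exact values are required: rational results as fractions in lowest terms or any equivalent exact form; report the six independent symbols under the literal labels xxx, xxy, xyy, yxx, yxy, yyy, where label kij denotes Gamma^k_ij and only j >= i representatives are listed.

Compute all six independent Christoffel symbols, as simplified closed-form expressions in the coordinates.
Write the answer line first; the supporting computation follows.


Answer: Gamma_xxx = 0, Gamma_xxy = 0, Gamma_xyy = (144*y + 54)/(144*y^4 + 216*y^3 + 81*y^2 + 40), Gamma_yxx = 0, Gamma_yxy = 0, Gamma_yyy = (288*y^3 + 324*y^2 + 81*y)/(144*y^4 + 216*y^3 + 81*y^2 + 40)

E = 10; F = (27/2)*y + 18*y^2; G = 1 + (81/4)*y^2 + 54*y^3 + 36*y^4
Gamma^k_ij = (1/2) g^{kl} (d_i g_jl + d_j g_il - d_l g_ij), with g^inv = (1/(EG-F^2)) [[G, -F], [-F, E]]
first partials: E_x = 0, E_y = 0, F_x = 0, F_y = 27/2 + 36*y, G_x = 0, G_y = (81/2)*y + 162*y^2 + 144*y^3
D = EG - F^2 = 10 + (81/4)*y^2 + 54*y^3 + 36*y^4
expanded: Gamma^x_xx = (G E_x - 2F F_x + F E_y)/(2D), Gamma^x_xy = (G E_y - F G_x)/(2D), Gamma^x_yy = (2G F_y - G G_x - F G_y)/(2D), Gamma^y_xx = (2E F_x - E E_y - F E_x)/(2D), Gamma^y_xy = (E G_x - F E_y)/(2D), Gamma^y_yy = (E G_y - 2F F_y + F G_x)/(2D); substitute and cancel common factors


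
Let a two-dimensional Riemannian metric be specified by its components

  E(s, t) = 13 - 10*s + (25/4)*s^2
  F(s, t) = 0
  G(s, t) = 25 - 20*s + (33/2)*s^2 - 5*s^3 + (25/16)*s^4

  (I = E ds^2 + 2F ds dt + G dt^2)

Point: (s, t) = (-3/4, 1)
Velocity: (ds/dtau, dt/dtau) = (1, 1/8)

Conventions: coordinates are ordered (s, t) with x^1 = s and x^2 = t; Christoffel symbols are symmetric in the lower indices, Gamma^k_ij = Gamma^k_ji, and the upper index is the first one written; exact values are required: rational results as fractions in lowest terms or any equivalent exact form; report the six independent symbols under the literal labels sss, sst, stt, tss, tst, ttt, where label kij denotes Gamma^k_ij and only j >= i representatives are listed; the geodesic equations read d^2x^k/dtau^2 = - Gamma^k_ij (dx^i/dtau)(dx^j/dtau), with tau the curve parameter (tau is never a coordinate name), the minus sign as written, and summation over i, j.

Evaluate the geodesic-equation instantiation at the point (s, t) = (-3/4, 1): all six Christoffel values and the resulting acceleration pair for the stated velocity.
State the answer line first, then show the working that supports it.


Answer: Gamma_sss = -620/1537, Gamma_sst = 0, Gamma_stt = 14291/12296, Gamma_tss = 0, Gamma_tst = -248/461, Gamma_ttt = 0; accelerations (d^2s/dtau^2, d^2t/dtau^2) = (303149/786944, 62/461)

E = 1537/64, F = 0, G = 212521/4096 at the point
E_s = -155/8, E_t = 0, F_s = 0, F_t = 0, G_s = -14291/256, G_t = 0
EG - F^2 = 326644777/262144;  g^inv = (262144/326644777) * [[212521/4096, 0], [0, 1537/64]]
first-kind symbols [ij,l] = (1/2)(d_i g_jl + d_j g_il - d_l g_ij): [ss,s] = E_s/2 = -155/16, [ss,t] = F_s - E_t/2 = 0, [st,s] = E_t/2 = 0, [st,t] = G_s/2 = -14291/512, [tt,s] = F_t - G_s/2 = 14291/512, [tt,t] = G_t/2 = 0
Gamma^s_ij = (G*[ij,s] - F*[ij,t])/(EG - F^2), Gamma^t_ij = (E*[ij,t] - F*[ij,s])/(EG - F^2)
Gamma_sss = -620/1537, Gamma_sst = 0, Gamma_stt = 14291/12296, Gamma_tss = 0, Gamma_tst = -248/461, Gamma_ttt = 0
d^2s/dtau^2 = -(Gamma_sss*(1)^2 + 2*Gamma_sst*(1)*(1/8) + Gamma_stt*(1/8)^2) = 303149/786944
d^2t/dtau^2 = -(Gamma_tss*(1)^2 + 2*Gamma_tst*(1)*(1/8) + Gamma_ttt*(1/8)^2) = 62/461


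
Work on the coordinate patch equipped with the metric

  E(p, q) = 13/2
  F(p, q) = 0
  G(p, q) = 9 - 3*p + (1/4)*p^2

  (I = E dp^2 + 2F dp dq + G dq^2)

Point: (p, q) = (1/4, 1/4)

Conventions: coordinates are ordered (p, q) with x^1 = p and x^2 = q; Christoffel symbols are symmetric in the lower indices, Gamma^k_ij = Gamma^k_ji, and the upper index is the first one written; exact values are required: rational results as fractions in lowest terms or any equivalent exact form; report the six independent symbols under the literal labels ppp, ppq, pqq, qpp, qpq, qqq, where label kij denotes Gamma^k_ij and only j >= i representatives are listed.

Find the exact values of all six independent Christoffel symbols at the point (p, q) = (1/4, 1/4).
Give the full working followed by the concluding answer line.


E = 13/2, F = 0, G = 529/64 at the point
E_p = 0, E_q = 0, F_p = 0, F_q = 0, G_p = -23/8, G_q = 0
EG - F^2 = 6877/128;  g^inv = (128/6877) * [[529/64, 0], [0, 13/2]]
first-kind symbols [ij,l] = (1/2)(d_i g_jl + d_j g_il - d_l g_ij): [pp,p] = E_p/2 = 0, [pp,q] = F_p - E_q/2 = 0, [pq,p] = E_q/2 = 0, [pq,q] = G_p/2 = -23/16, [qq,p] = F_q - G_p/2 = 23/16, [qq,q] = G_q/2 = 0
Gamma^p_ij = (G*[ij,p] - F*[ij,q])/(EG - F^2), Gamma^q_ij = (E*[ij,q] - F*[ij,p])/(EG - F^2)

Answer: Gamma_ppp = 0, Gamma_ppq = 0, Gamma_pqq = 23/104, Gamma_qpp = 0, Gamma_qpq = -4/23, Gamma_qqq = 0


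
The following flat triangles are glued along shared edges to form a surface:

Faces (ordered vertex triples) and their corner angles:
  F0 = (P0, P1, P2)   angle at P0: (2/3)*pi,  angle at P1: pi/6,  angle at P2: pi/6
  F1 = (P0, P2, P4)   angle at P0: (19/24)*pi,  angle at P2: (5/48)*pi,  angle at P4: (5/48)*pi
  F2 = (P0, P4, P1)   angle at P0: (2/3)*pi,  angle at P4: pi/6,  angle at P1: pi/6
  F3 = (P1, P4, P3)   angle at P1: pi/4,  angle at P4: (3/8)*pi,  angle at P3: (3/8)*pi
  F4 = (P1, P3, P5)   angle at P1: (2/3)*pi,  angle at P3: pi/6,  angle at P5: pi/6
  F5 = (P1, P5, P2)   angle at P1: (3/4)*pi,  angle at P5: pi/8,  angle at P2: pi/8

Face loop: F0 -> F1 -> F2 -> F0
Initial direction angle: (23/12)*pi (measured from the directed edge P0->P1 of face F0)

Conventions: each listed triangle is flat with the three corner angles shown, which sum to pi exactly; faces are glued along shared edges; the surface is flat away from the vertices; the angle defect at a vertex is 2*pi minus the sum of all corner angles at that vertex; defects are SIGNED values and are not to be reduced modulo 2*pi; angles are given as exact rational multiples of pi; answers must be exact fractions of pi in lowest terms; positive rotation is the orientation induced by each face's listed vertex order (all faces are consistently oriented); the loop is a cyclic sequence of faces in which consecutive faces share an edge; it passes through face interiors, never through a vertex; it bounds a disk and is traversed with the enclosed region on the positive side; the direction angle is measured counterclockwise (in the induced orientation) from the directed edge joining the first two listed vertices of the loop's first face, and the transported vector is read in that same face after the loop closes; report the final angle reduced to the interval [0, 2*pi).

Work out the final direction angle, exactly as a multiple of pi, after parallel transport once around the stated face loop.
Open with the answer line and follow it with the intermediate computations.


Answer: final direction angle = (43/24)*pi

enclosed vertex P0: corner angles sum to (17/8)*pi, defect = 2*pi - (17/8)*pi = -pi/8
transport around the loop rotates by the sum of enclosed defects; add to the initial angle mod 2*pi
final angle = (23/12)*pi - pi/8 = (43/24)*pi (mod 2*pi)


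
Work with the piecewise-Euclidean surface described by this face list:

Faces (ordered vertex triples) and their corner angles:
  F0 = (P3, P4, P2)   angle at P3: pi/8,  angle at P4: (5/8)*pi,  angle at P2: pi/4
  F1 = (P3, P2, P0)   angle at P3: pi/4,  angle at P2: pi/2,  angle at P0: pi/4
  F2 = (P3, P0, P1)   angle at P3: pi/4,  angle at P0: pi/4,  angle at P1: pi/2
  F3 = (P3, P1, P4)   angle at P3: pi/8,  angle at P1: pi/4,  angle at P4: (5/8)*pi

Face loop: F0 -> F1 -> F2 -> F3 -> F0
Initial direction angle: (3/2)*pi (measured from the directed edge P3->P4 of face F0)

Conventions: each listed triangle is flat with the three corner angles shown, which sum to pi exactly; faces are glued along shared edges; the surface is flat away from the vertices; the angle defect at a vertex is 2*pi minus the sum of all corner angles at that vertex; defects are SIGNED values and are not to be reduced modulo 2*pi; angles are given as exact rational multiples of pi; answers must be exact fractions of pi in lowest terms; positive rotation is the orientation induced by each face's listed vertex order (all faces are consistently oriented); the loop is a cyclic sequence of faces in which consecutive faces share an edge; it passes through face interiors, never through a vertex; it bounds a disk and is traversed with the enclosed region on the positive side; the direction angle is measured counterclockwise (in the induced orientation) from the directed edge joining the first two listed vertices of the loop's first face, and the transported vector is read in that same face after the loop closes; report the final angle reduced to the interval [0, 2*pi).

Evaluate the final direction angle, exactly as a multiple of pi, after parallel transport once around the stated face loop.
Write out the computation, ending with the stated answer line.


enclosed vertex P3: corner angles sum to (3/4)*pi, defect = 2*pi - (3/4)*pi = (5/4)*pi
the final direction is the initial angle plus the enclosed defects, taken mod 2*pi in the induced orientation
final angle = (3/2)*pi + (5/4)*pi = (3/4)*pi (mod 2*pi)

Answer: final direction angle = (3/4)*pi
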